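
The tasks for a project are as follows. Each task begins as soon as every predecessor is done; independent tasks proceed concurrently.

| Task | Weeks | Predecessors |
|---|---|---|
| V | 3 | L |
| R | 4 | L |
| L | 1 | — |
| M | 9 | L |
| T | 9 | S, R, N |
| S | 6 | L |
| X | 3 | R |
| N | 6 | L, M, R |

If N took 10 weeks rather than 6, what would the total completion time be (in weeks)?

29

Critical path before the change: L→M→N→T = 1+9+6+9 = 25 giving 25 weeks.
N is on the critical path; changing it to 10 makes that path 29 weeks.
That remains the longest chain; total 29 weeks.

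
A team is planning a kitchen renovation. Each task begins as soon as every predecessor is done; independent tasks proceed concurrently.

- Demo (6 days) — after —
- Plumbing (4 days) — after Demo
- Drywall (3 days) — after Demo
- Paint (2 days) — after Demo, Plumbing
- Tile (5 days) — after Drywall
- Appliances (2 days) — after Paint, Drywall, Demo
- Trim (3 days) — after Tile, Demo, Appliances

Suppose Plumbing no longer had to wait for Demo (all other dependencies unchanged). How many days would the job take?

17

With the dependency in place, Demo→Plumbing→Paint→Appliances→Trim = 6+4+2+2+3 = 17 sets the finish at 17 days.
Without Demo→Plumbing, Plumbing's earliest start moves from 6 to 0.
After: Demo→Drywall→Tile→Trim = 6+3+5+3 = 17 → 17 days.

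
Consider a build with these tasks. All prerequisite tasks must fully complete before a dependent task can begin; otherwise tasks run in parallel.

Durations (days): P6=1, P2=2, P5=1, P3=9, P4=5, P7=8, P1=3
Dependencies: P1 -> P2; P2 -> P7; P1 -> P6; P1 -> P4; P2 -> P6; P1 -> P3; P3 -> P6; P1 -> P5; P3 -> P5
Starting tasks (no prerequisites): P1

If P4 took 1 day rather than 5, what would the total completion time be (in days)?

13

Actual critical path: P1→P2→P7 = 3+2+8 = 13 ⇒ 13 days.
The longest path through P4 is only 8 days, so P4 has float 5.
No other chain overtakes it, so the finish is 13 days.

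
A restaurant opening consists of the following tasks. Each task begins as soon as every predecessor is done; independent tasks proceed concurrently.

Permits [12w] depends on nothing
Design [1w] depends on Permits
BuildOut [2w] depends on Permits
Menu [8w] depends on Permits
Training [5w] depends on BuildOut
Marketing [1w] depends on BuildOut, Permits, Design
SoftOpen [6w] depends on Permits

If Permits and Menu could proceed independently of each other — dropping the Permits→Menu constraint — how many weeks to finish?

Before: longest chain Permits→Menu = 12+8 = 20, finish 20.
Without Permits→Menu, Menu's earliest start moves from 12 to 0.
The longest chain is now Permits→BuildOut→Training = 12+2+5 = 19, so the job takes 19 weeks.

19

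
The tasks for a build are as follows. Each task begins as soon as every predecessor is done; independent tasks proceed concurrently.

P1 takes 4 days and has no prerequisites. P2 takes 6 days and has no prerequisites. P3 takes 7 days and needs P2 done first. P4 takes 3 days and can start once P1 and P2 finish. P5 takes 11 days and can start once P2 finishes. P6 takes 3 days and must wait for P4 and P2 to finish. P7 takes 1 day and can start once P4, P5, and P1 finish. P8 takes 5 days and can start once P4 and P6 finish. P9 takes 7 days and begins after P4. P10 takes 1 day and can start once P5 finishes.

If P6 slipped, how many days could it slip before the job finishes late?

1

The longest chain is P2→P5→P7 = 6+11+1 = 18; overall finish 18 days.
The longest chain containing P6 totals 17 days.
Slack of P6 = 10 − 9 = 1 day.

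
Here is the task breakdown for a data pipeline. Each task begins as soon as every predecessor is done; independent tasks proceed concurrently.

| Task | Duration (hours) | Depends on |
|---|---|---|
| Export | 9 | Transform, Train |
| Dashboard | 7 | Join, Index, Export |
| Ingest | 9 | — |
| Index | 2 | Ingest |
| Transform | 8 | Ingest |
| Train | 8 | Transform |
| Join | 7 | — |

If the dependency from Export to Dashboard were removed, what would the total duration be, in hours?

With the dependency in place, Ingest→Transform→Train→Export→Dashboard = 9+8+8+9+7 = 41 sets the finish at 41 hours.
Without Export→Dashboard, Dashboard's earliest start moves from 34 to 11.
The longest chain is now Ingest→Transform→Train→Export = 9+8+8+9 = 34, so the schedule takes 34 hours.

34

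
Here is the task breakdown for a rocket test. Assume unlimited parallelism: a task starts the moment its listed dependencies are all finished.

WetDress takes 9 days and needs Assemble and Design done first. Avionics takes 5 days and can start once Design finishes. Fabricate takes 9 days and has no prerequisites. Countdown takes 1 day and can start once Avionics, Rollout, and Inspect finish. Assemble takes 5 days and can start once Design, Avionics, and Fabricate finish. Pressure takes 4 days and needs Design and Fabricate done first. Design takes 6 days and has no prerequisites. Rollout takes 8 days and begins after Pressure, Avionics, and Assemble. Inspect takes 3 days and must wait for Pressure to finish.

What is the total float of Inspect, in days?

The longest chain is Design→Avionics→Assemble→WetDress = 6+5+5+9 = 25; overall finish 25 days.
Inspect finishes as early as 16 and must finish by 24.
So Inspect can slip 24 − 16 = 8 days.

8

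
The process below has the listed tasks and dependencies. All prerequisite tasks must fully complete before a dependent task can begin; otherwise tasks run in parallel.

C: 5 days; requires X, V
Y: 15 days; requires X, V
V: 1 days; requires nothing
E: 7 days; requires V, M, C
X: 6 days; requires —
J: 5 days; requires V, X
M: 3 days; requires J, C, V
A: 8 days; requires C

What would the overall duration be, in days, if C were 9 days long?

Actual critical path: X→C→M→E = 6+5+3+7 = 21 ⇒ 21 days.
C lies on that path, so at 9 days the path becomes 25 days.
No other chain overtakes it, so the finish is 25 days.

25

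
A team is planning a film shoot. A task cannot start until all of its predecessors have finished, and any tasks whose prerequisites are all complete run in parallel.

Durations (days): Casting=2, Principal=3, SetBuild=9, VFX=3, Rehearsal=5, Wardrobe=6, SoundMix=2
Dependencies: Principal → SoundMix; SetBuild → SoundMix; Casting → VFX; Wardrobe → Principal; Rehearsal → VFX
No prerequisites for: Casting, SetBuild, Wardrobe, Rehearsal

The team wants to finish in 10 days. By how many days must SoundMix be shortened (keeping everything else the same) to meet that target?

Current finish: 11 days; target: 10.
SoundMix is on every critical path, so each day cut from SoundMix cuts the finish by one (this holds down to a finish of 10).
Need 11 − 10 = 1 day off SoundMix → SoundMix becomes 1 day, finish becomes 10.

1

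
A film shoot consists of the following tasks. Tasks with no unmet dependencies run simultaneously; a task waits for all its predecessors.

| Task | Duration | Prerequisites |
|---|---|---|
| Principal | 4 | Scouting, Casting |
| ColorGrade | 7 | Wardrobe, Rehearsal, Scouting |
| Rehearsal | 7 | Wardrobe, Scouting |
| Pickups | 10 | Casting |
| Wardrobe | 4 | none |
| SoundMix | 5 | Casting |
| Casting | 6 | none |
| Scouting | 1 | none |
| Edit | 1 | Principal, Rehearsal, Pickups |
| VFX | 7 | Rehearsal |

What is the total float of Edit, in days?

Critical path: Wardrobe→Rehearsal→VFX = 4+7+7 = 18, so the finish is 18 days.
Longest path through Edit: 17 days (earliest finish 17, latest finish 18).
Float = 18 − 17 = 1.

1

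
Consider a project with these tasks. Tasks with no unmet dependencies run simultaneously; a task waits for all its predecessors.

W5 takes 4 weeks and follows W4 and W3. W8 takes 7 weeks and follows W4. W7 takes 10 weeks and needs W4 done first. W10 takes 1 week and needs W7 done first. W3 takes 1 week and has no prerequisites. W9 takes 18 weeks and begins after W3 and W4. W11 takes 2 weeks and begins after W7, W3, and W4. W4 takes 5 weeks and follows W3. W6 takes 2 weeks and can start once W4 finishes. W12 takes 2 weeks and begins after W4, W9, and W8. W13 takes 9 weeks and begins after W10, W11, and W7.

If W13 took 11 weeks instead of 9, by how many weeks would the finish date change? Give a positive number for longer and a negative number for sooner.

2

Actual critical path: W3→W4→W7→W11→W13 = 1+5+10+2+9 = 27 ⇒ 27 weeks.
W13 lies on that path, so at 11 weeks the path becomes 29 weeks.
The critical path is still W3→W4→W7→W11→W13; finish is now 29 weeks.
Change in finish: 29 − 27 = +2 weeks.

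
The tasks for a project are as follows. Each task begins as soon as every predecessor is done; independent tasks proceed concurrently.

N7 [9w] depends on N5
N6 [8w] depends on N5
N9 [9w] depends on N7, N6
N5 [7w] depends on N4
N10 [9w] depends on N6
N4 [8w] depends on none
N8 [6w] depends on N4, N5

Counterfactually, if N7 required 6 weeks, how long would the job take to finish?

As given, the longest chain is N4→N5→N7→N9 = 8+7+9+9 = 33, so the finish is 33 weeks.
N7 lies on that path, so at 6 weeks the path becomes 30 weeks.
Now N4→N5→N6→N9 = 8+7+8+9 = 32 is longest, so the finish becomes 32 weeks.

32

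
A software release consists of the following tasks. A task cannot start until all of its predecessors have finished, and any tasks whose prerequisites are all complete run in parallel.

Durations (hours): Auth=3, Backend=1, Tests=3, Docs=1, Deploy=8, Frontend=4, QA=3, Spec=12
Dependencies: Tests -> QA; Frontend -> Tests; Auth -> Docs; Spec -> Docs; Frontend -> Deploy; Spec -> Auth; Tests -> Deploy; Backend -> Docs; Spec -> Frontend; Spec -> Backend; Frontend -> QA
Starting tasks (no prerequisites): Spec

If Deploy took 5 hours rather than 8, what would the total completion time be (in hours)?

24

Actual critical path: Spec→Frontend→Tests→Deploy = 12+4+3+8 = 27 ⇒ 27 hours.
Since Deploy is critical, the -3 change carries straight to that chain (now 24 hours).
No other chain overtakes it, so the finish is 24 hours.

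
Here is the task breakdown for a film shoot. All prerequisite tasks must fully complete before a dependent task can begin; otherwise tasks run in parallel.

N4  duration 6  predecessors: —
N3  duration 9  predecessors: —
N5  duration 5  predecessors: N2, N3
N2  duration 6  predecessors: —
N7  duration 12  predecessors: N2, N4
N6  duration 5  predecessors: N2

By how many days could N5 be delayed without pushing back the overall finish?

N2→N7 = 6+12 = 18 sets the makespan at 18 days.
Longest path through N5: 14 days (earliest finish 14, latest finish 18).
So N5 can slip 18 − 14 = 4 days.

4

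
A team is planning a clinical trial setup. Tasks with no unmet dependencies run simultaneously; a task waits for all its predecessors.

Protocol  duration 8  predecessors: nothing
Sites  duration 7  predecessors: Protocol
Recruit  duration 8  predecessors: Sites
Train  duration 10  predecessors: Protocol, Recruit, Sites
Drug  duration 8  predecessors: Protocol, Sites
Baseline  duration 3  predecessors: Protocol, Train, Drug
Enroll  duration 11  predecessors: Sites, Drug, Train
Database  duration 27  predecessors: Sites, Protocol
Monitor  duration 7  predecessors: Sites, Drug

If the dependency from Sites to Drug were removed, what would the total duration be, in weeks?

44

Original critical path: Protocol→Sites→Recruit→Train→Enroll = 8+7+8+10+11 = 44 ⇒ 44 weeks.
Without Sites→Drug, Drug's earliest start moves from 15 to 8.
After: Protocol→Sites→Recruit→Train→Enroll = 8+7+8+10+11 = 44 → 44 weeks.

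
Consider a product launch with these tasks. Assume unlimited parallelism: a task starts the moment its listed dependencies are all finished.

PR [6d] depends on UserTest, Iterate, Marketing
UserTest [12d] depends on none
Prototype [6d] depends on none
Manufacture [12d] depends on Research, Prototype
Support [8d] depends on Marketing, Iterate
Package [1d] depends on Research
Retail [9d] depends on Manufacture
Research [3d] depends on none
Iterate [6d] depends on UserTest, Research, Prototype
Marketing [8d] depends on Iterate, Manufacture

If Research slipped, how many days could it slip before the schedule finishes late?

3

Critical path: Prototype→Manufacture→Marketing→Support = 6+12+8+8 = 34, so the finish is 34 days.
Research finishes as early as 3 and must finish by 6.
So Research can slip 6 − 3 = 3 days.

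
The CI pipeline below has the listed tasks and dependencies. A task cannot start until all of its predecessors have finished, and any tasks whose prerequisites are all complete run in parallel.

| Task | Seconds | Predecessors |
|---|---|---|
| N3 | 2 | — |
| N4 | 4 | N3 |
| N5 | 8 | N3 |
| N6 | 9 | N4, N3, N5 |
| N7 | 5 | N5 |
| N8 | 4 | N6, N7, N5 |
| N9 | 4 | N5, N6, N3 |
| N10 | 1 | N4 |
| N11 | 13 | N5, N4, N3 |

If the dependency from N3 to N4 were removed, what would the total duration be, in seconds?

23

Original critical path: N3→N5→N6→N8 = 2+8+9+4 = 23 ⇒ 23 seconds.
Without N3→N4, N4's earliest start moves from 2 to 0.
After: N3→N5→N6→N8 = 2+8+9+4 = 23 → 23 seconds.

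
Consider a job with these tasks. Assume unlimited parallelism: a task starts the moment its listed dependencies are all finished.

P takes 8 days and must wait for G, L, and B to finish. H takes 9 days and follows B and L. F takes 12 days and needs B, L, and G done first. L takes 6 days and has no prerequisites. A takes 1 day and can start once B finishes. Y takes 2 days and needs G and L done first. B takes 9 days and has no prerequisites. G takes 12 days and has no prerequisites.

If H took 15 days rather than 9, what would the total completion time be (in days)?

The binding path is G→F = 12+12 = 24; finish at 24 days.
The longest path through H is only 18 days, so H has float 6.
No other chain overtakes it, so the finish is 24 days.

24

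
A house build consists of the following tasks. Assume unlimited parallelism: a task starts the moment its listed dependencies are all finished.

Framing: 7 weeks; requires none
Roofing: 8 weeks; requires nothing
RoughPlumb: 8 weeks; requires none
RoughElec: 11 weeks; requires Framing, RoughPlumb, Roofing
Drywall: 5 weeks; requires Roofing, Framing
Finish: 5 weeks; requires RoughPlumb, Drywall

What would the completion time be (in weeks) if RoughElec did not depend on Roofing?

Before: longest chain Roofing→RoughElec = 8+11 = 19, finish 19.
Dropping Roofing→RoughElec doesn't change RoughElec's earliest start (8); another predecessor still binds.
After: RoughPlumb→RoughElec = 8+11 = 19 → 19 weeks.

19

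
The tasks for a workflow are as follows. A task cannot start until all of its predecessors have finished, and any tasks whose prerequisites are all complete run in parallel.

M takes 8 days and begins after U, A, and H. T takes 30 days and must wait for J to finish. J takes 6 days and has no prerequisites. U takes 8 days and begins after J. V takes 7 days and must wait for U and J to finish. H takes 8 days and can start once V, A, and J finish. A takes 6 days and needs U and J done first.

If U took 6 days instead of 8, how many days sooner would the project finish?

1

Critical path before the change: J→U→V→H→M = 6+8+7+8+8 = 37 giving 37 days.
Since U is critical, the -2 change carries straight to that chain (now 35 days).
New critical path: J→T = 6+30 = 36 ⇒ 36 days.
Change in finish: 36 − 37 = -1 days.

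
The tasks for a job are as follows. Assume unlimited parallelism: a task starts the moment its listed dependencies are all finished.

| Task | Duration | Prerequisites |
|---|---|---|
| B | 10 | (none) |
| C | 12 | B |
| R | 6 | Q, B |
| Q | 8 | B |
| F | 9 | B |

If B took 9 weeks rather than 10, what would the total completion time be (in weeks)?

23

Actual critical path: B→Q→R = 10+8+6 = 24 ⇒ 24 weeks.
B is on the critical path; changing it to 9 makes that path 23 weeks.
The critical path is still B→Q→R; finish is now 23 weeks.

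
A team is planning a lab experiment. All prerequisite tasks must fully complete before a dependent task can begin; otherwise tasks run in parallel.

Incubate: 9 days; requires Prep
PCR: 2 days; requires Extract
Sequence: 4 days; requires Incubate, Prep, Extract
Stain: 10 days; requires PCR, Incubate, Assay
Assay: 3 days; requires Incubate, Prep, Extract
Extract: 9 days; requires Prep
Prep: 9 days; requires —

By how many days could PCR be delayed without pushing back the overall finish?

The longest chain is Prep→Incubate→Assay→Stain = 9+9+3+10 = 31; overall finish 31 days.
The longest chain containing PCR totals 30 days.
So PCR can slip 21 − 20 = 1 day.

1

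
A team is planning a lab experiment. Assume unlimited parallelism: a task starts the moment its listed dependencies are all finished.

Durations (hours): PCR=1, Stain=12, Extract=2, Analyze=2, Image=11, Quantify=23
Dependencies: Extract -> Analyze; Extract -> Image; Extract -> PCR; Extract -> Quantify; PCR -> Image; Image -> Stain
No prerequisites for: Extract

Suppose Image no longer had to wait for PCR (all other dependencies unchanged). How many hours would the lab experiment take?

Original critical path: Extract→PCR→Image→Stain = 2+1+11+12 = 26 ⇒ 26 hours.
Without PCR→Image, Image's earliest start moves from 3 to 2.
After: Extract→Image→Stain = 2+11+12 = 25 → 25 hours.

25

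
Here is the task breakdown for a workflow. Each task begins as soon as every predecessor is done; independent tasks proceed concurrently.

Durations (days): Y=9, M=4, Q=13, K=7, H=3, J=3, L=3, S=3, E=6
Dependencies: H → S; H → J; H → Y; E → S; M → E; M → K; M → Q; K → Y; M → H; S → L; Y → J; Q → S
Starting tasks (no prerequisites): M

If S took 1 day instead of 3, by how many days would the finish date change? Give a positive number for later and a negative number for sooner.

0

Critical path before the change: M→Q→S→L = 4+13+3+3 = 23 giving 23 days.
S is on the critical path; changing it to 1 makes that path 21 days.
Now M→K→Y→J = 4+7+9+3 = 23 is longest, so the finish becomes 23 days.
Change in finish: 23 − 23 = +0 days.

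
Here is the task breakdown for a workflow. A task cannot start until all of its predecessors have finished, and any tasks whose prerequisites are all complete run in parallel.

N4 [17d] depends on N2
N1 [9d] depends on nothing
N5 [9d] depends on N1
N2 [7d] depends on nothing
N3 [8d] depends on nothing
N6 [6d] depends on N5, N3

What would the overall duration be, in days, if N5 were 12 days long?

Baseline: N1→N5→N6 = 9+9+6 = 24 → 24 days.
N5 is on the critical path; changing it to 12 makes that path 27 days.
That remains the longest chain; total 27 days.

27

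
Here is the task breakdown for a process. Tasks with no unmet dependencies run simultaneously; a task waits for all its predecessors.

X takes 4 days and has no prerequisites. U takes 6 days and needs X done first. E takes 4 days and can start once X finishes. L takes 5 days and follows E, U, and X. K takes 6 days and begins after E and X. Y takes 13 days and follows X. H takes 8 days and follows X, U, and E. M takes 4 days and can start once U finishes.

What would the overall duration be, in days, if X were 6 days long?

Actual critical path: X→U→H = 4+6+8 = 18 ⇒ 18 days.
X is on the critical path; changing it to 6 makes that path 20 days.
The critical path is still X→U→H; finish is now 20 days.

20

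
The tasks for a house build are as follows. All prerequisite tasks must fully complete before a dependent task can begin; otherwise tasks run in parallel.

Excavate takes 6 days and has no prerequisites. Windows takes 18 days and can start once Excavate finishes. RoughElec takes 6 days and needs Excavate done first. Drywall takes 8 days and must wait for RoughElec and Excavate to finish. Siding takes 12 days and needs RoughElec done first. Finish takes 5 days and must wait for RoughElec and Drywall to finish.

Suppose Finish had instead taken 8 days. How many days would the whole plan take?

The binding path is Excavate→RoughElec→Drywall→Finish = 6+6+8+5 = 25; finish at 25 days.
Finish lies on that path, so at 8 days the path becomes 28 days.
No other chain overtakes it, so the finish is 28 days.

28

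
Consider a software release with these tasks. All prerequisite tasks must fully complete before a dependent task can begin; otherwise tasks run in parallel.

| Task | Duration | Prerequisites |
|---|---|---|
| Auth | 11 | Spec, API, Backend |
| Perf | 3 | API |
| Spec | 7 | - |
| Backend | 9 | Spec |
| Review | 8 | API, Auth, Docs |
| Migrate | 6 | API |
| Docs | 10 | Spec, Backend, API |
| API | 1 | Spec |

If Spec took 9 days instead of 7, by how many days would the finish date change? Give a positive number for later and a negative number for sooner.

2

Critical path before the change: Spec→Backend→Auth→Review = 7+9+11+8 = 35 giving 35 days.
Since Spec is critical, the +2 change carries straight to that chain (now 37 days).
The critical path is still Spec→Backend→Auth→Review; finish is now 37 days.
Change in finish: 37 − 35 = +2 days.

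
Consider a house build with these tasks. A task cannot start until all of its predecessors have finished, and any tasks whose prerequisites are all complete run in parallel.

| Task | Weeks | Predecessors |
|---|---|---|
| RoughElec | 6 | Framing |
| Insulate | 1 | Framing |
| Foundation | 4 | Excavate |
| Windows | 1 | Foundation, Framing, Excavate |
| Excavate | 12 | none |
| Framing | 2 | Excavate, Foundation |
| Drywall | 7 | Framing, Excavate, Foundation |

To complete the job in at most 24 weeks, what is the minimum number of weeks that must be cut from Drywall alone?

Current finish: 25 weeks; target: 24.
Drywall is on every critical path, so each week cut from Drywall cuts the finish by one (this holds down to a finish of 24).
Need 25 − 24 = 1 week off Drywall → Drywall becomes 6 weeks, finish becomes 24.

1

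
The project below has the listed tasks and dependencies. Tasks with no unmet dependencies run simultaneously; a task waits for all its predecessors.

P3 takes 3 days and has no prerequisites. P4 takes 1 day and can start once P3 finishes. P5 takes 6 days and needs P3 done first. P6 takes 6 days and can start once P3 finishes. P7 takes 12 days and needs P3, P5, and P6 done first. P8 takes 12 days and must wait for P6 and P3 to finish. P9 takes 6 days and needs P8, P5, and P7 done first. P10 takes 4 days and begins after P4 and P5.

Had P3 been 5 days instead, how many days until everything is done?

Actual critical path: P3→P5→P7→P9 = 3+6+12+6 = 27 ⇒ 27 days.
P3 is on the critical path; changing it to 5 makes that path 29 days.
The critical path is still P3→P5→P7→P9; finish is now 29 days.

29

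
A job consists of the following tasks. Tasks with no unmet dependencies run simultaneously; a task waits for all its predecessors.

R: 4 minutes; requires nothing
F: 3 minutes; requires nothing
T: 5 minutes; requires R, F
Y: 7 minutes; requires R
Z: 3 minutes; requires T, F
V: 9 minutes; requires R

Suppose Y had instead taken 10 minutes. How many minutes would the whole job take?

14

Critical path before the change: R→V = 4+9 = 13 giving 13 minutes.
Y has 2 minutes of float (longest path through it is 11).
The binding chain switches to R→Y = 4+10 = 14; finish 14 minutes.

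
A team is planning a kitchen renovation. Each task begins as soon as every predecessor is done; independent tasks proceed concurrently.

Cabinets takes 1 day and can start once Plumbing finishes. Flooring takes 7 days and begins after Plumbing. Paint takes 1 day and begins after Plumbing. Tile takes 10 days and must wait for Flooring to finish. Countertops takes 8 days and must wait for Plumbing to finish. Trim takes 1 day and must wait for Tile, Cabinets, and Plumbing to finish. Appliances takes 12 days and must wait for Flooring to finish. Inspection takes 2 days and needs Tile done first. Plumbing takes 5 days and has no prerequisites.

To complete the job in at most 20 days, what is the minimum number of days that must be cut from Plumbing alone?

Current finish: 24 days; target: 20.
Plumbing is on every critical path, so each day cut from Plumbing cuts the finish by one (this holds down to a finish of 20).
Need 24 − 20 = 4 days off Plumbing → Plumbing becomes 1 day, finish becomes 20.

4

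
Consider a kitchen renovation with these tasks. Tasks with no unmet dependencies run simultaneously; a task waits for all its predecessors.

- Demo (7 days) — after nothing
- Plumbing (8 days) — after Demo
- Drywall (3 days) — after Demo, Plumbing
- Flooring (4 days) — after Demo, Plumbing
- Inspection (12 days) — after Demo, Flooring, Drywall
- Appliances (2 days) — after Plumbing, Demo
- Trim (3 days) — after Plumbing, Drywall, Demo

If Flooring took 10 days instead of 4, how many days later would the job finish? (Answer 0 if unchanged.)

6

As given, the longest chain is Demo→Plumbing→Flooring→Inspection = 7+8+4+12 = 31, so the finish is 31 days.
Since Flooring is critical, the +6 change carries straight to that chain (now 37 days).
No other chain overtakes it, so the finish is 37 days.
Change in finish: 37 − 31 = +6 days.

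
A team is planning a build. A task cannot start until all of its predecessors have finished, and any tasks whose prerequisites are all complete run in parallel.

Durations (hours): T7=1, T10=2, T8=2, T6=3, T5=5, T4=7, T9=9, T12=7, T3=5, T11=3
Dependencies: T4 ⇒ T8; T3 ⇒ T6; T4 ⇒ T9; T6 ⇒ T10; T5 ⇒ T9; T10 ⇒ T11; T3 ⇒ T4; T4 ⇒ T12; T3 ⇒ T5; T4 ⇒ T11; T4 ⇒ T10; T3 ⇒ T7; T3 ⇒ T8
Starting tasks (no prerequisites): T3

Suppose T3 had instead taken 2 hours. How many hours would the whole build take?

18

Actual critical path: T3→T4→T9 = 5+7+9 = 21 ⇒ 21 hours.
Since T3 is critical, the -3 change carries straight to that chain (now 18 hours).
That remains the longest chain; total 18 hours.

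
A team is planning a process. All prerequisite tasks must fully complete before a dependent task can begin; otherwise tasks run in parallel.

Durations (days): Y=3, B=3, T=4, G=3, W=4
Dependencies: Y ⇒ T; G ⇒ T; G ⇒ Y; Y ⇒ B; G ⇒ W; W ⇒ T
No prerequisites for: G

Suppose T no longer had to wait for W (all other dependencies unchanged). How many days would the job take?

10

Original critical path: G→W→T = 3+4+4 = 11 ⇒ 11 days.
Without W→T, T's earliest start moves from 7 to 6.
After: G→Y→T = 3+3+4 = 10 → 10 days.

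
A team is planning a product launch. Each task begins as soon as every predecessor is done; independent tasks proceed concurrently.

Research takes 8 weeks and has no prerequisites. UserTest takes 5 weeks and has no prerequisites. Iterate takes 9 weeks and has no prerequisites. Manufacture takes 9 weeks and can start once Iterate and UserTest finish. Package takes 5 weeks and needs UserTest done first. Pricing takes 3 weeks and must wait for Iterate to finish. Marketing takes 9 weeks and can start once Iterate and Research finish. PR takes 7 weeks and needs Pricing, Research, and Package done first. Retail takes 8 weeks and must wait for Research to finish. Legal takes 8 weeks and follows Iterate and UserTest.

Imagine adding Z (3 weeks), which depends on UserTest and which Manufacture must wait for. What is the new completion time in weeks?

19

Originally the plan takes 19 weeks.
With Z inserted, Manufacture now waits for max(Iterate, UserTest, Z).
New critical path: Iterate→Pricing→PR = 9+3+7 = 19 ⇒ 19 weeks.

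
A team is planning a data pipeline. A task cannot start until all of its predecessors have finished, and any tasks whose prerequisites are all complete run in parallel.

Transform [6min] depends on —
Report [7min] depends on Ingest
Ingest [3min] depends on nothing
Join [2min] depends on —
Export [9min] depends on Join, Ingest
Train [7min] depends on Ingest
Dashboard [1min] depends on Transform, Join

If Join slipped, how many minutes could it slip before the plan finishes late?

1

Ingest→Export = 3+9 = 12 sets the makespan at 12 minutes.
Longest path through Join: 11 minutes (earliest finish 2, latest finish 3).
Float = 12 − 11 = 1.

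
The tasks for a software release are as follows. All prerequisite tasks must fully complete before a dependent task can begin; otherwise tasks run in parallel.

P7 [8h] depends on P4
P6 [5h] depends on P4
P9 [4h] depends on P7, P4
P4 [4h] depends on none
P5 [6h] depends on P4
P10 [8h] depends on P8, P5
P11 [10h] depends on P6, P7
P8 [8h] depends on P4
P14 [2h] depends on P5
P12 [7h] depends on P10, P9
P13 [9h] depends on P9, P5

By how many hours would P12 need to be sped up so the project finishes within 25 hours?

Current finish: 27 hours; target: 25.
P12 is on every critical path, so each hour cut from P12 cuts the finish by one (this holds down to a finish of 25).
Need 27 − 25 = 2 hours off P12 → P12 becomes 5 hours, finish becomes 25.

2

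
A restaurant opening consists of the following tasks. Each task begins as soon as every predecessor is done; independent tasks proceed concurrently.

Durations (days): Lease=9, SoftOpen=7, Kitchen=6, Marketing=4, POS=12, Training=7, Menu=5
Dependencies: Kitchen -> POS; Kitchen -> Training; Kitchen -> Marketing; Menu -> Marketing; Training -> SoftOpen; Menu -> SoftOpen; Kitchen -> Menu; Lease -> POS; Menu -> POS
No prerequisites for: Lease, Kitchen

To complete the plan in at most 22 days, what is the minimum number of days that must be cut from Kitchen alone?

Current finish: 23 days; target: 22.
Kitchen is on every critical path, so each day cut from Kitchen cuts the finish by one (this holds down to a finish of 21).
Need 23 − 22 = 1 day off Kitchen → Kitchen becomes 5 days, finish becomes 22.

1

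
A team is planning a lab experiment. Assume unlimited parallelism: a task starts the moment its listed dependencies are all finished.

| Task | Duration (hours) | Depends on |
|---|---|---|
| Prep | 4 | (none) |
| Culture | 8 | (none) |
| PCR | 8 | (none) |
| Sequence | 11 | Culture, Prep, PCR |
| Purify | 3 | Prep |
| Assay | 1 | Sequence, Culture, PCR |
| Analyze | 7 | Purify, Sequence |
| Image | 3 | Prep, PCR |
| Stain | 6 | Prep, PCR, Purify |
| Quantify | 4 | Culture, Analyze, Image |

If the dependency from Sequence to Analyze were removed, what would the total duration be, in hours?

Before: longest chain Culture→Sequence→Analyze→Quantify = 8+11+7+4 = 30, finish 30.
Without Sequence→Analyze, Analyze's earliest start moves from 19 to 7.
After: Culture→Sequence→Assay = 8+11+1 = 20 → 20 hours.

20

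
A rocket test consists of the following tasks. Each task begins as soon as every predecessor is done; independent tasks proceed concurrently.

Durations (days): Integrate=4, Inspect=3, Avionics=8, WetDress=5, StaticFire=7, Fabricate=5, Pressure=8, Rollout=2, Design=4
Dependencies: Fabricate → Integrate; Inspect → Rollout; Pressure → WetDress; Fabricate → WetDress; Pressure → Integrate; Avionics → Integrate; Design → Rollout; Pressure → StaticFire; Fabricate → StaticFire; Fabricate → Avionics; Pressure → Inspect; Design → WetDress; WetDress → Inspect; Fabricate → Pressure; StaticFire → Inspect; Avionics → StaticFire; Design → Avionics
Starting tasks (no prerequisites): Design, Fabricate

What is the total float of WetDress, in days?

Fabricate→Avionics→StaticFire→Inspect→Rollout = 5+8+7+3+2 = 25 sets the makespan at 25 days.
Longest path through WetDress: 23 days (earliest finish 18, latest finish 20).
Float = 25 − 23 = 2.

2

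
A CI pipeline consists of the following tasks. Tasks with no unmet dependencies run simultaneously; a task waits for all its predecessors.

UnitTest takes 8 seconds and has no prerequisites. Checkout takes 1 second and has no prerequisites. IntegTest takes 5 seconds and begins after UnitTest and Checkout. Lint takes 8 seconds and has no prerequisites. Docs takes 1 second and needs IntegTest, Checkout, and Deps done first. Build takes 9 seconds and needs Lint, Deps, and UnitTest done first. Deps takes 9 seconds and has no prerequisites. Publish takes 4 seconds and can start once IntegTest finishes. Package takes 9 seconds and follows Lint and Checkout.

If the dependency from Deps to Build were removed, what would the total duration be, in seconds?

17

Original critical path: Deps→Build = 9+9 = 18 ⇒ 18 seconds.
Without Deps→Build, Build's earliest start moves from 9 to 8.
After: Lint→Build = 8+9 = 17 → 17 seconds.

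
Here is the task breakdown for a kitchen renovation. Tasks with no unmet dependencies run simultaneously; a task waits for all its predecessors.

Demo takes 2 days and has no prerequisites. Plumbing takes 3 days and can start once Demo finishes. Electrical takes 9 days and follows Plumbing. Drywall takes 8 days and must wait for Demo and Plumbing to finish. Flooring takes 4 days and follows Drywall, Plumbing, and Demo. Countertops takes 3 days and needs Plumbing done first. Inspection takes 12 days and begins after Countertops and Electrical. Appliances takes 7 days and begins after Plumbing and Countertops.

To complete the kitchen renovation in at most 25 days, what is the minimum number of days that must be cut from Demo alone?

Current finish: 26 days; target: 25.
Demo is on every critical path, so each day cut from Demo cuts the finish by one (this holds down to a finish of 25).
Need 26 − 25 = 1 day off Demo → Demo becomes 1 day, finish becomes 25.

1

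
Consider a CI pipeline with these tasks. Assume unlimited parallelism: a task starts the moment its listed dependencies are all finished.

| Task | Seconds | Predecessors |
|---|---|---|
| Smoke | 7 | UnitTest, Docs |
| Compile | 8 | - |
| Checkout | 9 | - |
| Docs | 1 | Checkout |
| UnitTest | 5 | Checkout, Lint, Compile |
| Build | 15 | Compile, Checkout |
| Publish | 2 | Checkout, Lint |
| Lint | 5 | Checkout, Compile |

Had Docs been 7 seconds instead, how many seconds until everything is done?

26

Critical path before the change: Checkout→Lint→UnitTest→Smoke = 9+5+5+7 = 26 giving 26 seconds.
The longest path through Docs is only 17 seconds, so Docs has float 9.
The critical path is still Checkout→Lint→UnitTest→Smoke; finish is now 26 seconds.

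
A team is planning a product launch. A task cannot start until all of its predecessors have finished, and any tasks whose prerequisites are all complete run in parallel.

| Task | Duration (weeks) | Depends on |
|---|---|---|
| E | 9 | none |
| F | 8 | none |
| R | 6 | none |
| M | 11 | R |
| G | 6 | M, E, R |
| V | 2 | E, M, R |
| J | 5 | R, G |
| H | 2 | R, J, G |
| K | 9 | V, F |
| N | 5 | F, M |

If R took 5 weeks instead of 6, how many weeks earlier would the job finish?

1

Actual critical path: R→M→G→J→H = 6+11+6+5+2 = 30 ⇒ 30 weeks.
Since R is critical, the -1 change carries straight to that chain (now 29 weeks).
No other chain overtakes it, so the finish is 29 weeks.
Change in finish: 29 − 30 = -1 weeks.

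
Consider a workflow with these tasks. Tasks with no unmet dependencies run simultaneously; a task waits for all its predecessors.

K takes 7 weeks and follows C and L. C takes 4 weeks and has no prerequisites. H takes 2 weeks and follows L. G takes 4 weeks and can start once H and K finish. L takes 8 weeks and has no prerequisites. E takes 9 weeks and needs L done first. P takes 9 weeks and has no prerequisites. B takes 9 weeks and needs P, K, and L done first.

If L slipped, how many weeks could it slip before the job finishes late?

The longest chain is L→K→B = 8+7+9 = 24; overall finish 24 weeks.
L finishes as early as 8 and must finish by 8.
Float = 24 − 24 = 0.

0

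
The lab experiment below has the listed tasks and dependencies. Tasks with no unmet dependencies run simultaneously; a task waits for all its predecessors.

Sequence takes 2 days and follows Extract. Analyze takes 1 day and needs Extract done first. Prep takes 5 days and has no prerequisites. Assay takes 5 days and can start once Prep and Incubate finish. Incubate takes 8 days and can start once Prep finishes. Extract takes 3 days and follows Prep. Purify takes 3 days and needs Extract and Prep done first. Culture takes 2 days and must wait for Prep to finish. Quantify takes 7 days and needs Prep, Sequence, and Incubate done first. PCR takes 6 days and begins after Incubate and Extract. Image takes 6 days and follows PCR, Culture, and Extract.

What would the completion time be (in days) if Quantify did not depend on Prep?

Original critical path: Prep→Incubate→PCR→Image = 5+8+6+6 = 25 ⇒ 25 days.
Dropping Prep→Quantify doesn't change Quantify's earliest start (13); another predecessor still binds.
After: Prep→Incubate→PCR→Image = 5+8+6+6 = 25 → 25 days.

25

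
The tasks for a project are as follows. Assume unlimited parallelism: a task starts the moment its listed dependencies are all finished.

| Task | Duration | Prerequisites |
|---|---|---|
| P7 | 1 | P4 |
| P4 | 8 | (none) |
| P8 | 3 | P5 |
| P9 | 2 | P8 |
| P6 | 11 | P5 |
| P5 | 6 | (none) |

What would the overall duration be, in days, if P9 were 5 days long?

Baseline: P5→P6 = 6+11 = 17 → 17 days.
P9 is off the critical path — its longest chain is 11 days, giving 6 of slack.
That remains the longest chain; total 17 days.

17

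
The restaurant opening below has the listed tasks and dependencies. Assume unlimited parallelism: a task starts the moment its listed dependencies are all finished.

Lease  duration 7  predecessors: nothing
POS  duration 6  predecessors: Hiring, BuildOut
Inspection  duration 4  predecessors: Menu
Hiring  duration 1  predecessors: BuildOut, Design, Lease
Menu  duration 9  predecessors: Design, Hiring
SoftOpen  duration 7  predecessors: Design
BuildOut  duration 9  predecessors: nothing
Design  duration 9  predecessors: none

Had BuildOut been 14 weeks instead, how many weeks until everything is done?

28

As given, the longest chain is BuildOut→Hiring→Menu→Inspection = 9+1+9+4 = 23, so the finish is 23 weeks.
BuildOut is on the critical path; changing it to 14 makes that path 28 weeks.
That remains the longest chain; total 28 weeks.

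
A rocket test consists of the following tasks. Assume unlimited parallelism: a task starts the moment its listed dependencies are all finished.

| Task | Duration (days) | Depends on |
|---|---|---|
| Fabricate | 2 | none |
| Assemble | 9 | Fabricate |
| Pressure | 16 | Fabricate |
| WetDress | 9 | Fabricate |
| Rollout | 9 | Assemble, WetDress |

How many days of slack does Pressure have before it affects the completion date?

The longest chain is Fabricate→Assemble→Rollout = 2+9+9 = 20; overall finish 20 days.
The longest chain containing Pressure totals 18 days.
Float = 20 − 18 = 2.

2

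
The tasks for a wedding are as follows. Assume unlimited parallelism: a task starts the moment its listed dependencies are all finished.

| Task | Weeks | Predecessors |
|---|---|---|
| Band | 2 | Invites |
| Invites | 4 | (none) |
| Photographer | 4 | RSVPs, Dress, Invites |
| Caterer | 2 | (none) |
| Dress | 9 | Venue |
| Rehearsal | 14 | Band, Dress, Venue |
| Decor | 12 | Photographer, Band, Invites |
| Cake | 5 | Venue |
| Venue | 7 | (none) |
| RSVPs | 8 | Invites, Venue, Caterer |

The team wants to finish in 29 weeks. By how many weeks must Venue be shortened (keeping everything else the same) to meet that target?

Current finish: 32 weeks; target: 29.
Venue is on every critical path, so each week cut from Venue cuts the finish by one (this holds down to a finish of 28).
Need 32 − 29 = 3 weeks off Venue → Venue becomes 4 weeks, finish becomes 29.

3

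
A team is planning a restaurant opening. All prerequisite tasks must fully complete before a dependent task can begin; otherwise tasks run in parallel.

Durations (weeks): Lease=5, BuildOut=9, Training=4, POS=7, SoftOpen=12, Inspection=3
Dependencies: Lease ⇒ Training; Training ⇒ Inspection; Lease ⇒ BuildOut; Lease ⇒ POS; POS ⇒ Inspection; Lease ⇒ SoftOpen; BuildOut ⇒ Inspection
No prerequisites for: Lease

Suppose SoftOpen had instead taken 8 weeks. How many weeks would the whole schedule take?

Actual critical path: Lease→SoftOpen = 5+12 = 17 ⇒ 17 weeks.
SoftOpen is on the critical path; changing it to 8 makes that path 13 weeks.
New critical path: Lease→BuildOut→Inspection = 5+9+3 = 17 ⇒ 17 weeks.

17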